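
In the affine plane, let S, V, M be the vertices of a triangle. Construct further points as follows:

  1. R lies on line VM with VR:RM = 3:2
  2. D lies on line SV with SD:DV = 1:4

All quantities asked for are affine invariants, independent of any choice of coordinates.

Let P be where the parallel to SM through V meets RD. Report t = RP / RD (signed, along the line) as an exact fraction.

t = -3

Choose coordinates S = (0, 0), V = (1, 0), M = (0, 1).
1. R lies on line VM with VR:RM = 3:2 ⇒ R = (2/5, 3/5)
2. D lies on line SV with SD:DV = 1:4 ⇒ D = (1/5, 0)
through V parallel to SM: direction (0, 1); meets RD at P = (1, 12/5)
P = R + t·(D−R) with t = -3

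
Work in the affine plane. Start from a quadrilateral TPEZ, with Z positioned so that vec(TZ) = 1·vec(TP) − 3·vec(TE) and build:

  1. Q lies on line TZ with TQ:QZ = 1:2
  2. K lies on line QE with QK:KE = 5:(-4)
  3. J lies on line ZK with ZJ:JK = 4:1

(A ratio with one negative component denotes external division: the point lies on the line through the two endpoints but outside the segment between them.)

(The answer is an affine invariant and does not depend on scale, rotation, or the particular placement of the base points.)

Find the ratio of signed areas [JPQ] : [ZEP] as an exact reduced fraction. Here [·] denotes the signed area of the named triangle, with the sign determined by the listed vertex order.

Choose coordinates T = (0, 0), P = (1, 0), E = (0, 1), Z = (1, -3).
1. Q lies on line TZ with TQ:QZ = 1:2 ⇒ Q = (1/3, -1)
2. K lies on line QE with QK:KE = 5:(-4) ⇒ K = (-4/3, 9)
3. J lies on line ZK with ZJ:JK = 4:1 ⇒ J = (-13/15, 33/5)
2·[JPQ] = -94/15, 2·[ZEP] = -3
[JPQ]:[ZEP] = -94/15:-3 = 94/45

[JPQ]:[ZEP] = 94/45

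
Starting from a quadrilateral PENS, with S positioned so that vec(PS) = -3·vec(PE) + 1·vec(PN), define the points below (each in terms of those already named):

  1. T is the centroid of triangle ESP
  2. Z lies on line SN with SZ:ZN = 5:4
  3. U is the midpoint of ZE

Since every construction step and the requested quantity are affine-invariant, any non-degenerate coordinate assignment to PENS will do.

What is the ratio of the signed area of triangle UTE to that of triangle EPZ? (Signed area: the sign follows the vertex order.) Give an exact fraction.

[UTE]:[EPZ] = -4/9

Assign P = (0, 0), E = (1, 0), N = (0, 1), S = (-3, 1) — the answer is frame-independent, so this choice is without loss of generality.
1. T is the centroid of triangle ESP ⇒ T = (-2/3, 1/3)
2. Z lies on line SN with SZ:ZN = 5:4 ⇒ Z = (-4/3, 1)
3. U is the midpoint of ZE ⇒ U = (-1/6, 1/2)
2·[UTE] = 4/9, 2·[EPZ] = -1
[UTE]:[EPZ] = 4/9:-1 = -4/9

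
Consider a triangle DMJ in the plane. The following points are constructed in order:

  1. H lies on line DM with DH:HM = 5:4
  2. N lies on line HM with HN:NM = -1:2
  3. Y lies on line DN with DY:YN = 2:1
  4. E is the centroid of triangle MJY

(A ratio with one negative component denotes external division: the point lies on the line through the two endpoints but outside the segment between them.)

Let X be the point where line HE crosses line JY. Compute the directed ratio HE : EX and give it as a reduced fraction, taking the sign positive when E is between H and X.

Assign D = (0, 0), M = (1, 0), J = (0, 1) — the answer is frame-independent, so this choice is without loss of generality.
1. H lies on line DM with DH:HM = 5:4 ⇒ H = (5/9, 0)
2. N lies on line HM with HN:NM = -1:2 ⇒ N = (1/9, 0)
3. Y lies on line DN with DY:YN = 2:1 ⇒ Y = (2/27, 0)
4. E is the centroid of triangle MJY ⇒ E = (29/81, 1/3)
line HE meets JY at X = (1/189, 13/14)
E = H + t·(X−H) with t = 14/39, so HE:EX = 14/39:25/39

HE:EX = 14/25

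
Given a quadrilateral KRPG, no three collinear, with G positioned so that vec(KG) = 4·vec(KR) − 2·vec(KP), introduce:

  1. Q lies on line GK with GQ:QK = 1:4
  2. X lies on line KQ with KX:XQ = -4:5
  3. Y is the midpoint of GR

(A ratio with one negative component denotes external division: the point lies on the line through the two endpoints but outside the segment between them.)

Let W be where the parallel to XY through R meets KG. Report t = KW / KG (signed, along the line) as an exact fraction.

t = -37/5

Choose coordinates K = (0, 0), R = (1, 0), P = (0, 1), G = (4, -2).
1. Q lies on line GK with GQ:QK = 1:4 ⇒ Q = (16/5, -8/5)
2. X lies on line KQ with KX:XQ = -4:5 ⇒ X = (-64/5, 32/5)
3. Y is the midpoint of GR ⇒ Y = (5/2, -1)
through R parallel to XY: direction (153/10, -37/5); meets KG at W = (-148/5, 74/5)
W = K + t·(G−K) with t = -37/5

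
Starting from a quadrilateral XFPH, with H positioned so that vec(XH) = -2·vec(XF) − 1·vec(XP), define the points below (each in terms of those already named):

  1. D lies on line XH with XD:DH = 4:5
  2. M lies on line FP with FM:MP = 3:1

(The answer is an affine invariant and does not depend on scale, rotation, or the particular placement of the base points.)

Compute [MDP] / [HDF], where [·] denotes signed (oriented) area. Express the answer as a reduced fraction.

Choose coordinates X = (0, 0), F = (1, 0), P = (0, 1), H = (-2, -1).
1. D lies on line XH with XD:DH = 4:5 ⇒ D = (-8/9, -4/9)
2. M lies on line FP with FM:MP = 3:1 ⇒ M = (1/4, 3/4)
2·[MDP] = -7/12, 2·[HDF] = -5/9
[MDP]:[HDF] = -7/12:-5/9 = 21/20

[MDP]:[HDF] = 21/20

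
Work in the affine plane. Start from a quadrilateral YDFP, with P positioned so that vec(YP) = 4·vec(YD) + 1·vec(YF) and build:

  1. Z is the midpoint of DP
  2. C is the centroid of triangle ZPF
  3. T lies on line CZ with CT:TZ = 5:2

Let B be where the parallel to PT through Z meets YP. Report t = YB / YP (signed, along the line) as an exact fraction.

t = 9

Assign Y = (0, 0), D = (1, 0), F = (0, 1), P = (4, 1) — the answer is frame-independent, so this choice is without loss of generality.
1. Z is the midpoint of DP ⇒ Z = (5/2, 1/2)
2. C is the centroid of triangle ZPF ⇒ C = (13/6, 5/6)
3. T lies on line CZ with CT:TZ = 5:2 ⇒ T = (101/42, 25/42)
through Z parallel to PT: direction (-67/42, -17/42); meets YP at B = (36, 9)
B = Y + t·(P−Y) with t = 9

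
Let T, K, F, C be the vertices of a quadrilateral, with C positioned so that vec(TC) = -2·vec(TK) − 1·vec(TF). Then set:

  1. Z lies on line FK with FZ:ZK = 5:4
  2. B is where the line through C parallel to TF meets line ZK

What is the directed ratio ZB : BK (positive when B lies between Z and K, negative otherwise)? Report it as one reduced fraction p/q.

Assign T = (0, 0), K = (1, 0), F = (0, 1), C = (-2, -1) — the answer is frame-independent, so this choice is without loss of generality.
1. Z lies on line FK with FZ:ZK = 5:4 ⇒ Z = (5/9, 4/9)
2. B is where the line through C parallel to TF meets line ZK ⇒ B = (-2, 3)
B = Z + t·(K−Z) with t = -23/4, so ZB:BK = t:(1−t) = -23/4:27/4

ZB:BK = -23/27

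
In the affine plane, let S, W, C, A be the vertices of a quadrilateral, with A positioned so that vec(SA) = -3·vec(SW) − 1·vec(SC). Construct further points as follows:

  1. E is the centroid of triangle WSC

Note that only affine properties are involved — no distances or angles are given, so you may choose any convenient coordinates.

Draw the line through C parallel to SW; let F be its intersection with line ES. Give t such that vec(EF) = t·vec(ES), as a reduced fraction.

Set S = (0, 0), W = (1, 0), C = (0, 1), A = (-3, -1); any affine frame gives the same invariant.
1. E is the centroid of triangle WSC ⇒ E = (1/3, 1/3)
through C parallel to SW: direction (1, 0); meets ES at F = (1, 1)
F = E + t·(S−E) with t = -2

t = -2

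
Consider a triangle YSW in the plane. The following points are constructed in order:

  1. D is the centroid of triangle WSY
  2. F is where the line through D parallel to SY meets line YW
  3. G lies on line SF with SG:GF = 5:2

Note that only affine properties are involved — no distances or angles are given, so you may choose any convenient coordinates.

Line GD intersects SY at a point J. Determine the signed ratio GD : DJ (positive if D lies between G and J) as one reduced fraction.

Choose coordinates Y = (0, 0), S = (1, 0), W = (0, 1).
1. D is the centroid of triangle WSY ⇒ D = (1/3, 1/3)
2. F is where the line through D parallel to SY meets line YW ⇒ F = (0, 1/3)
3. G lies on line SF with SG:GF = 5:2 ⇒ G = (2/7, 5/21)
line GD meets SY at J = (1/6, 0)
D = G + t·(J−G) with t = -2/5, so GD:DJ = -2/5:7/5

GD:DJ = -2/7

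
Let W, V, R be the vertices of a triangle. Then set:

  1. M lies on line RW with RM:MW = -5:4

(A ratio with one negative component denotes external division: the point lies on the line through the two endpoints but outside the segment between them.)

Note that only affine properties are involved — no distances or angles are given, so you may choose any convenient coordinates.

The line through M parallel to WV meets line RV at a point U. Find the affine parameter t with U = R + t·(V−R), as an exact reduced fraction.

t = 5

Choose coordinates W = (0, 0), V = (1, 0), R = (0, 1).
1. M lies on line RW with RM:MW = -5:4 ⇒ M = (0, -4)
through M parallel to WV: direction (1, 0); meets RV at U = (5, -4)
U = R + t·(V−R) with t = 5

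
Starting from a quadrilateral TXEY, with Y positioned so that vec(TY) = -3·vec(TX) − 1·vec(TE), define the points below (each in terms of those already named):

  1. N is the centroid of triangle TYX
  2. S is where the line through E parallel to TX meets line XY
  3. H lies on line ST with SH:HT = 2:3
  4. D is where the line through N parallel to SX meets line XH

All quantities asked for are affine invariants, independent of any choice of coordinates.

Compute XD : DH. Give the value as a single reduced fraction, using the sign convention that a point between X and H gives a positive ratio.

XD:DH = 5

Work in coordinates with T = (0, 0), X = (1, 0), E = (0, 1), Y = (-3, -1).
1. N is the centroid of triangle TYX ⇒ N = (-2/3, -1/3)
2. S is where the line through E parallel to TX meets line XY ⇒ S = (5, 1)
3. H lies on line ST with SH:HT = 2:3 ⇒ H = (3, 3/5)
4. D is where the line through N parallel to SX meets line XH ⇒ D = (8/3, 1/2)
D = X + t·(H−X) with t = 5/6, so XD:DH = t:(1−t) = 5/6:1/6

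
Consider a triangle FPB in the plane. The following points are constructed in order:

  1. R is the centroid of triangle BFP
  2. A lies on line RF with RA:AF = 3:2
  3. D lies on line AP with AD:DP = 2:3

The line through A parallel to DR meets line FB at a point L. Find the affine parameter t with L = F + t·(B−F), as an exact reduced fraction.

t = 4/11

Work in coordinates with F = (0, 0), P = (1, 0), B = (0, 1).
1. R is the centroid of triangle BFP ⇒ R = (1/3, 1/3)
2. A lies on line RF with RA:AF = 3:2 ⇒ A = (2/15, 2/15)
3. D lies on line AP with AD:DP = 2:3 ⇒ D = (12/25, 2/25)
through A parallel to DR: direction (-11/75, 19/75); meets FB at L = (0, 4/11)
L = F + t·(B−F) with t = 4/11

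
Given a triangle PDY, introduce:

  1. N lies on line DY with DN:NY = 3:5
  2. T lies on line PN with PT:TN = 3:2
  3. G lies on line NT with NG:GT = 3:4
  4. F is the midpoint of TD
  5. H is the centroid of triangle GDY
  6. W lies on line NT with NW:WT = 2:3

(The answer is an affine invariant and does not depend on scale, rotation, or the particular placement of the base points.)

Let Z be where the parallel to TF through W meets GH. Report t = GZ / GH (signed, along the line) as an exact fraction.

t = 9/160

Assign P = (0, 0), D = (1, 0), Y = (0, 1) — the answer is frame-independent, so this choice is without loss of generality.
1. N lies on line DY with DN:NY = 3:5 ⇒ N = (5/8, 3/8)
2. T lies on line PN with PT:TN = 3:2 ⇒ T = (3/8, 9/40)
3. G lies on line NT with NG:GT = 3:4 ⇒ G = (29/56, 87/280)
4. F is the midpoint of TD ⇒ F = (11/16, 9/80)
5. H is the centroid of triangle GDY ⇒ H = (85/168, 367/840)
6. W lies on line NT with NW:WT = 2:3 ⇒ W = (21/40, 63/200)
through W parallel to TF: direction (5/16, -9/80); meets GH at Z = (331/640, 1017/3200)
Z = G + t·(H−G) with t = 9/160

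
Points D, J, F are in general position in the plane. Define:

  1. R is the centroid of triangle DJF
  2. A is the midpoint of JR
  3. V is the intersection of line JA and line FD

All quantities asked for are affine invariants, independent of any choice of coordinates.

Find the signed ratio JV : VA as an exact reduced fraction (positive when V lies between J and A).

JV:VA = -3/2

Work in coordinates with D = (0, 0), J = (1, 0), F = (0, 1).
1. R is the centroid of triangle DJF ⇒ R = (1/3, 1/3)
2. A is the midpoint of JR ⇒ A = (2/3, 1/6)
3. V is the intersection of line JA and line FD ⇒ V = (0, 1/2)
V = J + t·(A−J) with t = 3, so JV:VA = t:(1−t) = 3:-2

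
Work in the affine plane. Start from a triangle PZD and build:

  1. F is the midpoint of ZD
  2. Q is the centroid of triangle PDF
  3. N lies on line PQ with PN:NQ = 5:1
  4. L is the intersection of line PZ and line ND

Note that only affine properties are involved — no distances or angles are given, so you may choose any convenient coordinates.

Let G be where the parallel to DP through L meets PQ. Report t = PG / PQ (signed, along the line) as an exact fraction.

t = 10/7

Choose coordinates P = (0, 0), Z = (1, 0), D = (0, 1).
1. F is the midpoint of ZD ⇒ F = (1/2, 1/2)
2. Q is the centroid of triangle PDF ⇒ Q = (1/6, 1/2)
3. N lies on line PQ with PN:NQ = 5:1 ⇒ N = (5/36, 5/12)
4. L is the intersection of line PZ and line ND ⇒ L = (5/21, 0)
through L parallel to DP: direction (0, -1); meets PQ at G = (5/21, 5/7)
G = P + t·(Q−P) with t = 10/7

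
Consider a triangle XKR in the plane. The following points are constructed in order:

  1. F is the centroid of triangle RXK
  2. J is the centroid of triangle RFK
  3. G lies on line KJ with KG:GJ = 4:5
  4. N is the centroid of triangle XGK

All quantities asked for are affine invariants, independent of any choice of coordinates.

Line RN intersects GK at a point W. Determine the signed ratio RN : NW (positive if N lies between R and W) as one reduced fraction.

Set X = (0, 0), K = (1, 0), R = (0, 1); any affine frame gives the same invariant.
1. F is the centroid of triangle RXK ⇒ F = (1/3, 1/3)
2. J is the centroid of triangle RFK ⇒ J = (4/9, 4/9)
3. G lies on line KJ with KG:GJ = 4:5 ⇒ G = (61/81, 16/81)
4. N is the centroid of triangle XGK ⇒ N = (142/243, 16/243)
line RN meets GK at W = (142/567, 340/567)
N = R + t·(W−R) with t = 7/3, so RN:NW = 7/3:-4/3

RN:NW = -7/4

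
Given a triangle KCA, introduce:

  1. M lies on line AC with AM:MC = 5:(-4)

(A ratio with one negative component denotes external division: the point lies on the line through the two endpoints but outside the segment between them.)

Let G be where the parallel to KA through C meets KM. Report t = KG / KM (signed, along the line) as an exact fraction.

t = 1/5

Work in coordinates with K = (0, 0), C = (1, 0), A = (0, 1).
1. M lies on line AC with AM:MC = 5:(-4) ⇒ M = (5, -4)
through C parallel to KA: direction (0, 1); meets KM at G = (1, -4/5)
G = K + t·(M−K) with t = 1/5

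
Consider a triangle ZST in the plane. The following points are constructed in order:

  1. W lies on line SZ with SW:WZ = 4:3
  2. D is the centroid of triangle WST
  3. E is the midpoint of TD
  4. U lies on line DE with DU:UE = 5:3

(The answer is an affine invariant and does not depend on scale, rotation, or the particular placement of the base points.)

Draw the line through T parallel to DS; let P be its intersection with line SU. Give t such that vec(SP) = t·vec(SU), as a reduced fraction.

Assign Z = (0, 0), S = (1, 0), T = (0, 1) — the answer is frame-independent, so this choice is without loss of generality.
1. W lies on line SZ with SW:WZ = 4:3 ⇒ W = (3/7, 0)
2. D is the centroid of triangle WST ⇒ D = (10/21, 1/3)
3. E is the midpoint of TD ⇒ E = (5/21, 2/3)
4. U lies on line DE with DU:UE = 5:3 ⇒ U = (55/168, 13/24)
through T parallel to DS: direction (11/21, -1/3); meets SU at P = (-121/105, 26/15)
P = S + t·(U−S) with t = 16/5

t = 16/5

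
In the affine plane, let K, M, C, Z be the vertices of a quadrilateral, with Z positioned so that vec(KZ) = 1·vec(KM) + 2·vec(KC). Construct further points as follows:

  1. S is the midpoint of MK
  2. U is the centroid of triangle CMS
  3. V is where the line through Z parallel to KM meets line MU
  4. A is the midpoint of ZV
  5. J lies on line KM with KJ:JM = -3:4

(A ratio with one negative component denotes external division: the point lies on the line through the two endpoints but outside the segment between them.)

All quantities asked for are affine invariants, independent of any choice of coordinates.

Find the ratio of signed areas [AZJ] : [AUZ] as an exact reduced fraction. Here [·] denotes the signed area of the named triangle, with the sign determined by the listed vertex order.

Assign K = (0, 0), M = (1, 0), C = (0, 1), Z = (1, 2) — the answer is frame-independent, so this choice is without loss of generality.
1. S is the midpoint of MK ⇒ S = (1/2, 0)
2. U is the centroid of triangle CMS ⇒ U = (1/2, 1/3)
3. V is where the line through Z parallel to KM meets line MU ⇒ V = (-2, 2)
4. A is the midpoint of ZV ⇒ A = (-1/2, 2)
5. J lies on line KM with KJ:JM = -3:4 ⇒ J = (-3, 0)
2·[AZJ] = -3, 2·[AUZ] = 5/2
[AZJ]:[AUZ] = -3:5/2 = -6/5

[AZJ]:[AUZ] = -6/5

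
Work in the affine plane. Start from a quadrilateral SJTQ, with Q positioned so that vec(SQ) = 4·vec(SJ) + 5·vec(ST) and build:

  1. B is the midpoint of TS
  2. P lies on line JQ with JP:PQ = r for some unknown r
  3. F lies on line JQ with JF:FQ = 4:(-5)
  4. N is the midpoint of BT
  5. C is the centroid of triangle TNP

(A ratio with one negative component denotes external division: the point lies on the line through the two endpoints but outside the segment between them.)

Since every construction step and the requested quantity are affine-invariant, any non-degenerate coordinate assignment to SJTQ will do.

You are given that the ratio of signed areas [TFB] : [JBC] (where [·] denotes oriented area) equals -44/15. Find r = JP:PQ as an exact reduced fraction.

r = 3

Set S = (0, 0), J = (1, 0), T = (0, 1), Q = (4, 5); any affine frame gives the same invariant.
1. B is the midpoint of TS ⇒ B = (0, 1/2)
2. With JP:PQ = r, write λ = r/(r+1) so P = J + λ·(Q−J); P is affine-linear in λ
3. F lies on line JQ with JF:FQ = 4:(-5) ⇒ F = (-11, -20)
4. N is the midpoint of BT ⇒ N = (0, 3/4)
5. C is the centroid of triangle TNP ⇒ C is an affine combination of earlier points and hence also affine-linear in λ
Every point depending on P is an affine combination of P and λ-independent points, so each such coordinate is linear in λ; the λ² term in each signed area is a multiple of (Q−J)×(Q−J) = 0, so 2·[TFB] and 2·[JBC] are each linear in λ. Evaluating at λ=0 and λ=1:
  2·[TFB] = 11/2,   2·[JBC] = -13/6·λ − 1/4
So [TFB]:[JBC] = (11/2) / (-13/6·λ − 1/4). Setting this equal to -44/15:
  11/2 = -44/15·(-13/6·λ − 1/4)  ⇒  λ = 3/4
Then r = λ/(1−λ) = (3/4)/(1/4) = 3. Check: with r = 3, P = (13/4, 15/4) and [TFB]:[JBC] = -44/15 as required.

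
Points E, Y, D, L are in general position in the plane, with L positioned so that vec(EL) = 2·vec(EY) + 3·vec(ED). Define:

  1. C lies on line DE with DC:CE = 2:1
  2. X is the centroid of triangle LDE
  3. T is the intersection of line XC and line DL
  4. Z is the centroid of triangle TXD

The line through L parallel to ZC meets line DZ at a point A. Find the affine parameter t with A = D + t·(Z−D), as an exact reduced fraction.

t = 5/2

Choose coordinates E = (0, 0), Y = (1, 0), D = (0, 1), L = (2, 3).
1. C lies on line DE with DC:CE = 2:1 ⇒ C = (0, 1/3)
2. X is the centroid of triangle LDE ⇒ X = (2/3, 4/3)
3. T is the intersection of line XC and line DL ⇒ T = (4/3, 7/3)
4. Z is the centroid of triangle TXD ⇒ Z = (2/3, 14/9)
through L parallel to ZC: direction (-2/3, -11/9); meets DZ at A = (5/3, 43/18)
A = D + t·(Z−D) with t = 5/2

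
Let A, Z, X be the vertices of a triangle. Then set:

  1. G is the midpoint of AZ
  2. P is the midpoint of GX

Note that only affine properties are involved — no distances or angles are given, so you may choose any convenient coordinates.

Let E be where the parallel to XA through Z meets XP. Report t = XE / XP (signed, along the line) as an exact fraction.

t = 4

Choose coordinates A = (0, 0), Z = (1, 0), X = (0, 1).
1. G is the midpoint of AZ ⇒ G = (1/2, 0)
2. P is the midpoint of GX ⇒ P = (1/4, 1/2)
through Z parallel to XA: direction (0, -1); meets XP at E = (1, -1)
E = X + t·(P−X) with t = 4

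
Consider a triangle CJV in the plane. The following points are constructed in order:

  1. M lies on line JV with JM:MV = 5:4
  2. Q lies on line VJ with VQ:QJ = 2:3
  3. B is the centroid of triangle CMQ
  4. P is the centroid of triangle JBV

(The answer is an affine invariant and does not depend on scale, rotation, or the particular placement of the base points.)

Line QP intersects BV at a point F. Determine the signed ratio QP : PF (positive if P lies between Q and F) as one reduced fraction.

QP:PF = 1/5

Choose coordinates C = (0, 0), J = (1, 0), V = (0, 1).
1. M lies on line JV with JM:MV = 5:4 ⇒ M = (4/9, 5/9)
2. Q lies on line VJ with VQ:QJ = 2:3 ⇒ Q = (2/5, 3/5)
3. B is the centroid of triangle CMQ ⇒ B = (38/135, 52/135)
4. P is the centroid of triangle JBV ⇒ P = (173/405, 187/405)
line QP meets BV at F = (76/135, -31/135)
P = Q + t·(F−Q) with t = 1/6, so QP:PF = 1/6:5/6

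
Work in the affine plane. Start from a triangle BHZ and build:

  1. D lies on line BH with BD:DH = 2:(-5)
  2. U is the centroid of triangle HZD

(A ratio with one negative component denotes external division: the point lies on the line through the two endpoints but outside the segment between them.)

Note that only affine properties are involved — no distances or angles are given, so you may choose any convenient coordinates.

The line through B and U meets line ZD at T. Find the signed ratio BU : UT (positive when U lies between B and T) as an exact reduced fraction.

BU:UT = 1/5

Work in coordinates with B = (0, 0), H = (1, 0), Z = (0, 1).
1. D lies on line BH with BD:DH = 2:(-5) ⇒ D = (-2/3, 0)
2. U is the centroid of triangle HZD ⇒ U = (1/9, 1/3)
line BU meets ZD at T = (2/3, 2)
U = B + t·(T−B) with t = 1/6, so BU:UT = 1/6:5/6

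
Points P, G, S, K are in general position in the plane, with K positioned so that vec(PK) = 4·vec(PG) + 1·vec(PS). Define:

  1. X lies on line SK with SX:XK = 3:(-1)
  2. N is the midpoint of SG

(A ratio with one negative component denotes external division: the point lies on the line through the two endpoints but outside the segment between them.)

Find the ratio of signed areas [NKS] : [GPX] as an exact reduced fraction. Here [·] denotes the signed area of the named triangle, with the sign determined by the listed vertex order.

Set P = (0, 0), G = (1, 0), S = (0, 1), K = (4, 1); any affine frame gives the same invariant.
1. X lies on line SK with SX:XK = 3:(-1) ⇒ X = (6, 1)
2. N is the midpoint of SG ⇒ N = (1/2, 1/2)
2·[NKS] = 2, 2·[GPX] = -1
[NKS]:[GPX] = 2:-1 = -2

[NKS]:[GPX] = -2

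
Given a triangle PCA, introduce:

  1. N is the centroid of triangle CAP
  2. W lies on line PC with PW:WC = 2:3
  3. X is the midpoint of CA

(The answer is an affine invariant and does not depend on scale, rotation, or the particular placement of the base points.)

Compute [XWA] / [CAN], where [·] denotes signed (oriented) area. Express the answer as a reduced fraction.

[XWA]:[CAN] = -9/10

Choose coordinates P = (0, 0), C = (1, 0), A = (0, 1).
1. N is the centroid of triangle CAP ⇒ N = (1/3, 1/3)
2. W lies on line PC with PW:WC = 2:3 ⇒ W = (2/5, 0)
3. X is the midpoint of CA ⇒ X = (1/2, 1/2)
2·[XWA] = -3/10, 2·[CAN] = 1/3
[XWA]:[CAN] = -3/10:1/3 = -9/10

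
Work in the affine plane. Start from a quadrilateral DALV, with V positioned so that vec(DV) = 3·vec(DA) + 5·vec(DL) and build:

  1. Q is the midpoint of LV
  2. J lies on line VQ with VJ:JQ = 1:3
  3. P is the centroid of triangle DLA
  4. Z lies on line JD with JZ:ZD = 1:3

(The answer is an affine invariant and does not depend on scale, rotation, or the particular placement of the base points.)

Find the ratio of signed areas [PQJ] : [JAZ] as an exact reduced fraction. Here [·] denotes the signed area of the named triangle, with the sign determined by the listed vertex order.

Choose coordinates D = (0, 0), A = (1, 0), L = (0, 1), V = (3, 5).
1. Q is the midpoint of LV ⇒ Q = (3/2, 3)
2. J lies on line VQ with VJ:JQ = 1:3 ⇒ J = (21/8, 9/2)
3. P is the centroid of triangle DLA ⇒ P = (1/3, 1/3)
4. Z lies on line JD with JZ:ZD = 1:3 ⇒ Z = (63/32, 27/8)
2·[PQJ] = -5/4, 2·[JAZ] = -9/8
[PQJ]:[JAZ] = -5/4:-9/8 = 10/9

[PQJ]:[JAZ] = 10/9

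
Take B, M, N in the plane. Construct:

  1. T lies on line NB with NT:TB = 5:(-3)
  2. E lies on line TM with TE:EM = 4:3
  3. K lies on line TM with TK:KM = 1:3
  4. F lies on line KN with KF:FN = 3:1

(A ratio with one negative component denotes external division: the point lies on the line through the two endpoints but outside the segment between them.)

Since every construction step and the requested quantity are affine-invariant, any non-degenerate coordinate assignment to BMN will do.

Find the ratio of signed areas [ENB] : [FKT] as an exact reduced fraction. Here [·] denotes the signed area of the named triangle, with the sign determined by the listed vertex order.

Choose coordinates B = (0, 0), M = (1, 0), N = (0, 1).
1. T lies on line NB with NT:TB = 5:(-3) ⇒ T = (0, -3/2)
2. E lies on line TM with TE:EM = 4:3 ⇒ E = (4/7, -9/14)
3. K lies on line TM with TK:KM = 1:3 ⇒ K = (1/4, -9/8)
4. F lies on line KN with KF:FN = 3:1 ⇒ F = (1/16, 15/32)
2·[ENB] = 4/7, 2·[FKT] = -15/32
[ENB]:[FKT] = 4/7:-15/32 = -128/105

[ENB]:[FKT] = -128/105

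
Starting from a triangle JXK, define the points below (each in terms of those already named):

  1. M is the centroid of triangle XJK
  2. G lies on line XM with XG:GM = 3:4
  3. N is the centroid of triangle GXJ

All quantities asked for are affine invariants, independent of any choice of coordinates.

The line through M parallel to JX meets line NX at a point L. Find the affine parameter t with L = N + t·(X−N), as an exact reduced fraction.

Choose coordinates J = (0, 0), X = (1, 0), K = (0, 1).
1. M is the centroid of triangle XJK ⇒ M = (1/3, 1/3)
2. G lies on line XM with XG:GM = 3:4 ⇒ G = (5/7, 1/7)
3. N is the centroid of triangle GXJ ⇒ N = (4/7, 1/21)
through M parallel to JX: direction (1, 0); meets NX at L = (-2, 1/3)
L = N + t·(X−N) with t = -6

t = -6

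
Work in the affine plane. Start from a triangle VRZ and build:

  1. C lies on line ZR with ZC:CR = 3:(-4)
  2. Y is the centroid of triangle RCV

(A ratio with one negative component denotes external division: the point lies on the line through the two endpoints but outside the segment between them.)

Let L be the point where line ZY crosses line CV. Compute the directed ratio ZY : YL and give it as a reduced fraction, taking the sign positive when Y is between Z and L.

Work in coordinates with V = (0, 0), R = (1, 0), Z = (0, 1).
1. C lies on line ZR with ZC:CR = 3:(-4) ⇒ C = (-3, 4)
2. Y is the centroid of triangle RCV ⇒ Y = (-2/3, 4/3)
line ZY meets CV at L = (-6/5, 8/5)
Y = Z + t·(L−Z) with t = 5/9, so ZY:YL = 5/9:4/9

ZY:YL = 5/4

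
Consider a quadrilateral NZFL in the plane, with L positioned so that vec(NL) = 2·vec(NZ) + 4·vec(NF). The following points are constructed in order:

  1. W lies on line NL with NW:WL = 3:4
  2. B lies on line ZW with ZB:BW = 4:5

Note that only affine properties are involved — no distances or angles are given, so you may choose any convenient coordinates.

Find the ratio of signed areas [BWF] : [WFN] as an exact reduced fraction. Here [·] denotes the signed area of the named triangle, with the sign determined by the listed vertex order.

Work in coordinates with N = (0, 0), Z = (1, 0), F = (0, 1), L = (2, 4).
1. W lies on line NL with NW:WL = 3:4 ⇒ W = (6/7, 12/7)
2. B lies on line ZW with ZB:BW = 4:5 ⇒ B = (59/63, 16/21)
2·[BWF] = 55/63, 2·[WFN] = 6/7
[BWF]:[WFN] = 55/63:6/7 = 55/54

[BWF]:[WFN] = 55/54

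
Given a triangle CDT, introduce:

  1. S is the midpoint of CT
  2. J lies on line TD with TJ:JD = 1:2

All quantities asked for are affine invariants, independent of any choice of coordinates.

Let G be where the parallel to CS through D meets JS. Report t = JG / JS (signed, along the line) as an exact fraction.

Assign C = (0, 0), D = (1, 0), T = (0, 1) — the answer is frame-independent, so this choice is without loss of generality.
1. S is the midpoint of CT ⇒ S = (0, 1/2)
2. J lies on line TD with TJ:JD = 1:2 ⇒ J = (1/3, 2/3)
through D parallel to CS: direction (0, 1/2); meets JS at G = (1, 1)
G = J + t·(S−J) with t = -2

t = -2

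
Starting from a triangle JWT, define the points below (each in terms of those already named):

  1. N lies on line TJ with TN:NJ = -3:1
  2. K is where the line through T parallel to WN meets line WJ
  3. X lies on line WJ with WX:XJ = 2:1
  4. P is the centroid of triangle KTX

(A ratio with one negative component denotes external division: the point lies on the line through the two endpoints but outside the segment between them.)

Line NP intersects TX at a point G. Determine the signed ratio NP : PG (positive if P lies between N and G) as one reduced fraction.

NP:PG = -5/14

Assign J = (0, 0), W = (1, 0), T = (0, 1) — the answer is frame-independent, so this choice is without loss of generality.
1. N lies on line TJ with TN:NJ = -3:1 ⇒ N = (0, -1/2)
2. K is where the line through T parallel to WN meets line WJ ⇒ K = (-2, 0)
3. X lies on line WJ with WX:XJ = 2:1 ⇒ X = (1/3, 0)
4. P is the centroid of triangle KTX ⇒ P = (-5/9, 1/3)
line NP meets TX at G = (1, -2)
P = N + t·(G−N) with t = -5/9, so NP:PG = -5/9:14/9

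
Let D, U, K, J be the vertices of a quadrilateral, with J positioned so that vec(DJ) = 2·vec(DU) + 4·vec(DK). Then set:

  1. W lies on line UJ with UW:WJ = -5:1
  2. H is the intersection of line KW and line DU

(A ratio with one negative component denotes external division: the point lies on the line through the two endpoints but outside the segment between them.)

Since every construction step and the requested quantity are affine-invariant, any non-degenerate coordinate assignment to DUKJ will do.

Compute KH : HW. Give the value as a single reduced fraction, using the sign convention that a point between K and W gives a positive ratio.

KH:HW = -1/5

Choose coordinates D = (0, 0), U = (1, 0), K = (0, 1), J = (2, 4).
1. W lies on line UJ with UW:WJ = -5:1 ⇒ W = (9/4, 5)
2. H is the intersection of line KW and line DU ⇒ H = (-9/16, 0)
H = K + t·(W−K) with t = -1/4, so KH:HW = t:(1−t) = -1/4:5/4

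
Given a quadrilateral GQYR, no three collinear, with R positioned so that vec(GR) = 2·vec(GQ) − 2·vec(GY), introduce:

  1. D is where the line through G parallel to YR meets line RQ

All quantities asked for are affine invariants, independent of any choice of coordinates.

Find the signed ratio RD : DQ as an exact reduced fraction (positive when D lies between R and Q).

Work in coordinates with G = (0, 0), Q = (1, 0), Y = (0, 1), R = (2, -2).
1. D is where the line through G parallel to YR meets line RQ ⇒ D = (4, -6)
D = R + t·(Q−R) with t = -2, so RD:DQ = t:(1−t) = -2:3

RD:DQ = -2/3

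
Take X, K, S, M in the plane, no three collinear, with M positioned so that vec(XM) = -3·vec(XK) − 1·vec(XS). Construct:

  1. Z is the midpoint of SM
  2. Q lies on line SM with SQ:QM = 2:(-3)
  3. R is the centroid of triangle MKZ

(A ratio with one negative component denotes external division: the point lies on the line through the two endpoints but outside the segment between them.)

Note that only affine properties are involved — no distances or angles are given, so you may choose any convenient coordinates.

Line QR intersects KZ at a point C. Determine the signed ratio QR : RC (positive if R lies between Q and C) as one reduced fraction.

QR:RC = -16

Choose coordinates X = (0, 0), K = (1, 0), S = (0, 1), M = (-3, -1).
1. Z is the midpoint of SM ⇒ Z = (-3/2, 0)
2. Q lies on line SM with SQ:QM = 2:(-3) ⇒ Q = (6, 5)
3. R is the centroid of triangle MKZ ⇒ R = (-7/6, -1/3)
line QR meets KZ at C = (-23/32, 0)
R = Q + t·(C−Q) with t = 16/15, so QR:RC = 16/15:-1/15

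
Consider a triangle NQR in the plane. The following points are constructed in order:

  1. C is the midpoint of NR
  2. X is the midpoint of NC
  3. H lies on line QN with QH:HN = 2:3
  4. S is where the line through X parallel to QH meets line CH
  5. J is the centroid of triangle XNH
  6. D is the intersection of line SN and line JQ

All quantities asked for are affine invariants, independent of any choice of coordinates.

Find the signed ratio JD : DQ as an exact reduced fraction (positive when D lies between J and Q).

JD:DQ = -1/10

Work in coordinates with N = (0, 0), Q = (1, 0), R = (0, 1).
1. C is the midpoint of NR ⇒ C = (0, 1/2)
2. X is the midpoint of NC ⇒ X = (0, 1/4)
3. H lies on line QN with QH:HN = 2:3 ⇒ H = (3/5, 0)
4. S is where the line through X parallel to QH meets line CH ⇒ S = (3/10, 1/4)
5. J is the centroid of triangle XNH ⇒ J = (1/5, 1/12)
6. D is the intersection of line SN and line JQ ⇒ D = (1/9, 5/54)
D = J + t·(Q−J) with t = -1/9, so JD:DQ = t:(1−t) = -1/9:10/9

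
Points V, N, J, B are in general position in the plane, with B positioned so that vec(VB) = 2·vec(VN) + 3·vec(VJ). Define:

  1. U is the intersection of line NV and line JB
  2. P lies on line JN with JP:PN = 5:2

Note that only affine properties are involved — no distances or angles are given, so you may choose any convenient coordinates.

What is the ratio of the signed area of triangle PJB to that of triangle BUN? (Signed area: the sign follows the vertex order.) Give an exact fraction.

Choose coordinates V = (0, 0), N = (1, 0), J = (0, 1), B = (2, 3).
1. U is the intersection of line NV and line JB ⇒ U = (-1, 0)
2. P lies on line JN with JP:PN = 5:2 ⇒ P = (5/7, 2/7)
2·[PJB] = -20/7, 2·[BUN] = 6
[PJB]:[BUN] = -20/7:6 = -10/21

[PJB]:[BUN] = -10/21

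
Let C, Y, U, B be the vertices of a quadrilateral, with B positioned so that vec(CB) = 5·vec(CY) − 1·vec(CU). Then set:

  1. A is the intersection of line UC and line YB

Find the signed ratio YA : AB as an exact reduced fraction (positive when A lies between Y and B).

YA:AB = -1/5

Set C = (0, 0), Y = (1, 0), U = (0, 1), B = (5, -1); any affine frame gives the same invariant.
1. A is the intersection of line UC and line YB ⇒ A = (0, 1/4)
A = Y + t·(B−Y) with t = -1/4, so YA:AB = t:(1−t) = -1/4:5/4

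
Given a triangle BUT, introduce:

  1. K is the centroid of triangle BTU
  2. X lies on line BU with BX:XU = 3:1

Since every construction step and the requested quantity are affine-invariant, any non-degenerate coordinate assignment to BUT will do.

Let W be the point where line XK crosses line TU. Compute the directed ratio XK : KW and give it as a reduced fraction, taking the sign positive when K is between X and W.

XK:KW = -1/4

Choose coordinates B = (0, 0), U = (1, 0), T = (0, 1).
1. K is the centroid of triangle BTU ⇒ K = (1/3, 1/3)
2. X lies on line BU with BX:XU = 3:1 ⇒ X = (3/4, 0)
line XK meets TU at W = (2, -1)
K = X + t·(W−X) with t = -1/3, so XK:KW = -1/3:4/3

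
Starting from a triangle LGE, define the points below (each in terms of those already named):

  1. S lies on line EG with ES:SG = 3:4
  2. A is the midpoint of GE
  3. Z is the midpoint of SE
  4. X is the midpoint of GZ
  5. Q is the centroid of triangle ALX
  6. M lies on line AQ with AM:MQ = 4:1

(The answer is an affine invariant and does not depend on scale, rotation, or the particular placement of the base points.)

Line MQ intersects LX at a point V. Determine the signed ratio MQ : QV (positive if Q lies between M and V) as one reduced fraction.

Work in coordinates with L = (0, 0), G = (1, 0), E = (0, 1).
1. S lies on line EG with ES:SG = 3:4 ⇒ S = (3/7, 4/7)
2. A is the midpoint of GE ⇒ A = (1/2, 1/2)
3. Z is the midpoint of SE ⇒ Z = (3/14, 11/14)
4. X is the midpoint of GZ ⇒ X = (17/28, 11/28)
5. Q is the centroid of triangle ALX ⇒ Q = (31/84, 25/84)
6. M lies on line AQ with AM:MQ = 4:1 ⇒ M = (83/210, 71/210)
line MQ meets LX at V = (17/56, 11/56)
Q = M + t·(V−M) with t = 2/7, so MQ:QV = 2/7:5/7

MQ:QV = 2/5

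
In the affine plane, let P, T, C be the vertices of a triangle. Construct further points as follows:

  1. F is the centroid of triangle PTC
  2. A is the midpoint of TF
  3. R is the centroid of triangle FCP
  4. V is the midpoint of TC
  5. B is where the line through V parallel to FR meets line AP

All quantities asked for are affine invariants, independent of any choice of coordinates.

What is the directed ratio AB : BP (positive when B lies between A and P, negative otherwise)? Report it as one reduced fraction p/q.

AB:BP = -1/3

Work in coordinates with P = (0, 0), T = (1, 0), C = (0, 1).
1. F is the centroid of triangle PTC ⇒ F = (1/3, 1/3)
2. A is the midpoint of TF ⇒ A = (2/3, 1/6)
3. R is the centroid of triangle FCP ⇒ R = (1/9, 4/9)
4. V is the midpoint of TC ⇒ V = (1/2, 1/2)
5. B is where the line through V parallel to FR meets line AP ⇒ B = (1, 1/4)
B = A + t·(P−A) with t = -1/2, so AB:BP = t:(1−t) = -1/2:3/2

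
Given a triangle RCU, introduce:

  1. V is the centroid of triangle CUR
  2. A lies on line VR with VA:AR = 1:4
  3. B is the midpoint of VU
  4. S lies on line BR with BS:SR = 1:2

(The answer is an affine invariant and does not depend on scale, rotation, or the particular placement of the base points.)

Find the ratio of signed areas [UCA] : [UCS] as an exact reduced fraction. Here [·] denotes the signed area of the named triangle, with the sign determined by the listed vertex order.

Choose coordinates R = (0, 0), C = (1, 0), U = (0, 1).
1. V is the centroid of triangle CUR ⇒ V = (1/3, 1/3)
2. A lies on line VR with VA:AR = 1:4 ⇒ A = (4/15, 4/15)
3. B is the midpoint of VU ⇒ B = (1/6, 2/3)
4. S lies on line BR with BS:SR = 1:2 ⇒ S = (1/9, 4/9)
2·[UCA] = -7/15, 2·[UCS] = -4/9
[UCA]:[UCS] = -7/15:-4/9 = 21/20

[UCA]:[UCS] = 21/20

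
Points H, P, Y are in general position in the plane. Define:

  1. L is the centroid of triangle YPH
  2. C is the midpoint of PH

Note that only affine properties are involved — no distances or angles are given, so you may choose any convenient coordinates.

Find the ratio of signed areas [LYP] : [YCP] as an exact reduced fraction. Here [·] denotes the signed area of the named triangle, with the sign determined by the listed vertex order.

[LYP]:[YCP] = -2/3

Set H = (0, 0), P = (1, 0), Y = (0, 1); any affine frame gives the same invariant.
1. L is the centroid of triangle YPH ⇒ L = (1/3, 1/3)
2. C is the midpoint of PH ⇒ C = (1/2, 0)
2·[LYP] = -1/3, 2·[YCP] = 1/2
[LYP]:[YCP] = -1/3:1/2 = -2/3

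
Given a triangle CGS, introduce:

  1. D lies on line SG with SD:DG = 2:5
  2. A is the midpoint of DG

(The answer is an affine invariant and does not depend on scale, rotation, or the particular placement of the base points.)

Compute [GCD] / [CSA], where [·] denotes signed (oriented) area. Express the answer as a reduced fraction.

[GCD]:[CSA] = 10/9

Work in coordinates with C = (0, 0), G = (1, 0), S = (0, 1).
1. D lies on line SG with SD:DG = 2:5 ⇒ D = (2/7, 5/7)
2. A is the midpoint of DG ⇒ A = (9/14, 5/14)
2·[GCD] = -5/7, 2·[CSA] = -9/14
[GCD]:[CSA] = -5/7:-9/14 = 10/9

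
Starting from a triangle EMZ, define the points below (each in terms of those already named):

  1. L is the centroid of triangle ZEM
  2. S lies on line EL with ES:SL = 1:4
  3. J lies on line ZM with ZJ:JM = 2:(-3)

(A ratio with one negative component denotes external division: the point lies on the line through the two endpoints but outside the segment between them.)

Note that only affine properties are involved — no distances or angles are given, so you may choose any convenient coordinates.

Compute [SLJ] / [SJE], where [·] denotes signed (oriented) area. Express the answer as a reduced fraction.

[SLJ]:[SJE] = 4

Choose coordinates E = (0, 0), M = (1, 0), Z = (0, 1).
1. L is the centroid of triangle ZEM ⇒ L = (1/3, 1/3)
2. S lies on line EL with ES:SL = 1:4 ⇒ S = (1/15, 1/15)
3. J lies on line ZM with ZJ:JM = 2:(-3) ⇒ J = (-2, 3)
2·[SLJ] = 4/3, 2·[SJE] = 1/3
[SLJ]:[SJE] = 4/3:1/3 = 4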